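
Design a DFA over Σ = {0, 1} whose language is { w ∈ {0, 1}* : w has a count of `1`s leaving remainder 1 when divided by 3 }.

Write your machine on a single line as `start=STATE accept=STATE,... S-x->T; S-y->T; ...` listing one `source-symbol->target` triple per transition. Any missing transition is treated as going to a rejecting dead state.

Keep the running count of `1`s modulo 3: each `1` advances along the cycle s0 → s1 → s2 → s0 while other symbols loop. Accept at s1.
        0   1  
>  s0   s0  s1 
 * s1   s1  s2 
   s2   s2  s0 
(> = start, * = accepting)

start=s0; accept=s1; s0-0->s0; s0-1->s1; s1-0->s1; s1-1->s2; s2-0->s2; s2-1->s0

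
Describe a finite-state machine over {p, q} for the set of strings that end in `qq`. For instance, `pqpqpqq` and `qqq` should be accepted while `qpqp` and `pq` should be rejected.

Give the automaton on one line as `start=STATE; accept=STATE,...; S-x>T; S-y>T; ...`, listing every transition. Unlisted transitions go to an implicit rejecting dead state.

start=A; accept=C; A-p>A; A-q>B; B-p>A; B-q>C; C-p>A; C-q>C

Let each state record the length of the longest suffix of the input read so far that is also a prefix of `qq`. B means the last symbol is `q`; C means the last 2 symbols are `qq`. Accept only at C, where the string currently ends in `qq`.
       p  q 
>  A   A  B 
   B   A  C 
 * C   A  C 
(> = start, * = accepting)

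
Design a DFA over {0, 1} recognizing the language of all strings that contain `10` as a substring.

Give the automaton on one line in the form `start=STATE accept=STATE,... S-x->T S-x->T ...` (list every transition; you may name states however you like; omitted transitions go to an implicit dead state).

Track how much of `10` has been matched so far: state q0 is no progress, q2 is the absorbing accept state reached once `10` has occurred. Intermediate states record partial matches; on a mismatch, fall back to the longest reusable overlap.
        0   1  
>  q0   q0  q1 
   q1   q2  q1 
 * q2   q2  q2 
(> = start, * = accepting)

start=q0 accept=q2 q0-0->q0 q0-1->q1 q1-0->q2 q1-1->q1 q2-0->q2 q2-1->q2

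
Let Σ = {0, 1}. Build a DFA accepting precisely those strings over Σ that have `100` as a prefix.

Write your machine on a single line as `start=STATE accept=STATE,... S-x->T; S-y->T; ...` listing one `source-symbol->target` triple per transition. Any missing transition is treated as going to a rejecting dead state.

start=s0; accept=s3; s0-0->s4; s0-1->s1; s1-0->s2; s1-1->s4; s2-0->s3; s2-1->s4; s3-0->s3; s3-1->s3; s4-0->s4; s4-1->s4

Check the first 3 symbols one by one: s0 through s2 record how many have matched `100` so far; any wrong symbol goes to the dead state s4. After all 3 match we enter the accepting sink s3.
With 5 states:
        0   1  
>  s0   s4  s1 
   s1   s2  s4 
   s2   s3  s4 
 * s3   s3  s3 
   s4   s4  s4 
(> = start, * = accepting)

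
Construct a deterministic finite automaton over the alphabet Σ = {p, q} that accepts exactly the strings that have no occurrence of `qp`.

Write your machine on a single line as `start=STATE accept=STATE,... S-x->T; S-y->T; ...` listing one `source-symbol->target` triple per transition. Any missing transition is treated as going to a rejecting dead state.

start=A; accept=A,B; A-p->A; A-q->B; B-p->C; B-q->B; C-p->C; C-q->C

This is the complement of 'contains `qp`'. Use the same substring-matching states — A through C holding how much of `qp` has just been matched — but flip the accepting set: everything except the trap C accepts.
With 3 states:
       p  q 
>* A   A  B 
 * B   C  B 
   C   C  C 
(> = start, * = accepting)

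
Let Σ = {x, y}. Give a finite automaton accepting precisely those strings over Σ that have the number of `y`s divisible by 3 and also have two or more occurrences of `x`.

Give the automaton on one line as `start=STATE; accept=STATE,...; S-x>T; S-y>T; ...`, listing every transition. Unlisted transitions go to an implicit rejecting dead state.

start=q0; accept=q3; q0-x>q1; q0-y>q2; q1-x>q3; q1-y>q4; q2-x>q4; q2-y>q5; q3-x>q3; q3-y>q6; q4-x>q6; q4-y>q7; q5-x>q7; q5-y>q0; q6-x>q6; q6-y>q8; q7-x>q8; q7-y>q1; q8-x>q8; q8-y>q3

Run two small machines in parallel and take their product. One (3 states) tracks the count of `y`s modulo 3; the other (4 states) tracks the count of `x`s, saturating at 3. Each combined state is a pair, one component from each; accept when both components accept. Minimizing collapses redundant product states.
9 states suffice.
        x   y  
>  q0   q1  q2 
   q1   q3  q4 
   q2   q4  q5 
 * q3   q3  q6 
   q4   q6  q7 
   q5   q7  q0 
   q6   q6  q8 
   q7   q8  q1 
   q8   q8  q3 
(> = start, * = accepting)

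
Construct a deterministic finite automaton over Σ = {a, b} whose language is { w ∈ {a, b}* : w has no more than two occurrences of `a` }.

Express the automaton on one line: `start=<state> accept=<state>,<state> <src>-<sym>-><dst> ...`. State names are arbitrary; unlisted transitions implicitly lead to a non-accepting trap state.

Count `a`s, saturating at 3: states S0 through S2 mean 0 through 2 `a`s seen; S3 means more than 2. Each `a` increments (capped at S3); other symbols loop. Accept from {S0, S1, S2}.
        a   b  
>* S0   S1  S0 
 * S1   S2  S1 
 * S2   S3  S2 
   S3   S3  S3 
(> = start, * = accepting)

start=S0 accept=S0,S1,S2 S0-a->S1 S0-b->S0 S1-a->S2 S1-b->S1 S2-a->S3 S2-b->S2 S3-a->S3 S3-b->S3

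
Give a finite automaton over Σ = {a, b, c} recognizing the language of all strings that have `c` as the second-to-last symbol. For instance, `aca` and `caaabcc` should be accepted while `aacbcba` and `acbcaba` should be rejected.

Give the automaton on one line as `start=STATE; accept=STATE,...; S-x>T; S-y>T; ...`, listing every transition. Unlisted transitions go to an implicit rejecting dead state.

start=S0; accept=S10,S11,S12; S0-a>S1; S0-b>S2; S0-c>S3; S1-a>S4; S1-b>S5; S1-c>S6; S2-a>S7; S2-b>S8; S2-c>S9; S3-a>S10; S3-b>S11; S3-c>S12; S4-a>S4; S4-b>S5; S4-c>S6; S5-a>S7; S5-b>S8; S5-c>S9; S6-a>S10; S6-b>S11; S6-c>S12; S7-a>S4; S7-b>S5; S7-c>S6; S8-a>S7; S8-b>S8; S8-c>S9; S9-a>S10; S9-b>S11; S9-c>S12; S10-a>S4; S10-b>S5; S10-c>S6; S11-a>S7; S11-b>S8; S11-c>S9; S12-a>S10; S12-b>S11; S12-c>S12

Because acceptance depends on a position counted from the end, the machine has to buffer the most recent 2 symbols. Make each state the string of the last up-to-2 symbols read; on input `x` shift the window left and append `x`. Accept when the buffered window has length 2 and begins with `c`.
A 13-state machine:
          a    b    c  
>  S0     S1   S2   S3 
   S1     S4   S5   S6 
   S2     S7   S8   S9 
   S3    S10  S11  S12 
   S4     S4   S5   S6 
   S5     S7   S8   S9 
   S6    S10  S11  S12 
   S7     S4   S5   S6 
   S8     S7   S8   S9 
   S9    S10  S11  S12 
 * S10    S4   S5   S6 
 * S11    S7   S8   S9 
 * S12   S10  S11  S12 
(> = start, * = accepting)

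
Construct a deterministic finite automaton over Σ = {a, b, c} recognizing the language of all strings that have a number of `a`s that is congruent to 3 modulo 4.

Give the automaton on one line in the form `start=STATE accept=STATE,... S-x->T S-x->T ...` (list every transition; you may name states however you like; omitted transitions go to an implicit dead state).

The only thing that matters is how many `a`s have appeared, reduced mod 4. Use one state per residue: s0 for 0, …, s3 for 3. Reading `a` moves to the next residue; anything else stays put. s3 is accepting.
A 4-state machine:
        a   b   c  
>  s0   s1  s0  s0 
   s1   s2  s1  s1 
   s2   s3  s2  s2 
 * s3   s0  s3  s3 
(> = start, * = accepting)

start=s0 accept=s3 s0-a->s1 s0-b->s0 s0-c->s0 s1-a->s2 s1-b->s1 s1-c->s1 s2-a->s3 s2-b->s2 s2-c->s2 s3-a->s0 s3-b->s3 s3-c->s3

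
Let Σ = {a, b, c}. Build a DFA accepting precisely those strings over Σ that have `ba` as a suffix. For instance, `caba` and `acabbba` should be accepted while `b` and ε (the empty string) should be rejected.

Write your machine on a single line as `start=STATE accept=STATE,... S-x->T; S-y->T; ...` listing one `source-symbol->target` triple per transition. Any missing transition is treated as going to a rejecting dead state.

Remember how much of `ba` the current input suffix matches. State q0 means no match yet; q1 means the last symbol is `b`; q2 means the last 2 symbols are `ba`. Only q2 accepts. On a mismatch, fall back to the longest proper suffix that is still a prefix of `ba`.
        a   b   c  
>  q0   q0  q1  q0 
   q1   q2  q1  q0 
 * q2   q0  q1  q0 
(> = start, * = accepting)

start=q0; accept=q2; q0-a->q0; q0-b->q1; q0-c->q0; q1-a->q2; q1-b->q1; q1-c->q0; q2-a->q0; q2-b->q1; q2-c->q0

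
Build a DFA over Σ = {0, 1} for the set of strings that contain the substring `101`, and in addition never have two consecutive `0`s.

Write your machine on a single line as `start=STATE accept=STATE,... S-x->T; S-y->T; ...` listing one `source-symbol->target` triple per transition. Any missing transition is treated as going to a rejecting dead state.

Handle the two conditions separately and then intersect. The first has 4 states tracking whether and how much of `101` has been seen; the second has 3 states tracking partial matches of the forbidden pattern `00`. A product state is a pair (one from each), accepting exactly when both do.
A 10-state machine:
        0   1  
>  q0   q1  q2 
   q1   q3  q2 
   q2   q4  q2 
   q3   q3  q5 
   q4   q3  q6 
   q5   q7  q5 
 * q6   q8  q6 
   q7   q3  q9 
 * q8   q9  q6 
   q9   q9  q9 
(> = start, * = accepting)

start=q0; accept=q6,q8; q0-0->q1; q0-1->q2; q1-0->q3; q1-1->q2; q2-0->q4; q2-1->q2; q3-0->q3; q3-1->q5; q4-0->q3; q4-1->q6; q5-0->q7; q5-1->q5; q6-0->q8; q6-1->q6; q7-0->q3; q7-1->q9; q8-0->q9; q8-1->q6; q9-0->q9; q9-1->q9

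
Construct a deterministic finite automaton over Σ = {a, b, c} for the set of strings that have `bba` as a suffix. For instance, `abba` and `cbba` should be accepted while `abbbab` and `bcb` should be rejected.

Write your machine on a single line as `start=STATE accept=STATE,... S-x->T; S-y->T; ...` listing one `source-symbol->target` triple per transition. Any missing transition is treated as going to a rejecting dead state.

start=s0; accept=s3; s0-a->s0; s0-b->s1; s0-c->s0; s1-a->s0; s1-b->s2; s1-c->s0; s2-a->s3; s2-b->s2; s2-c->s0; s3-a->s0; s3-b->s1; s3-c->s0

Remember how much of `bba` the current input suffix matches. State s0 means no match yet; s1 means the last symbol is `b`; s2 means the last 2 symbols are `bb`; s3 means the last 3 symbols are `bba`. Only s3 accepts. On a mismatch, fall back to the longest proper suffix that is still a prefix of `bba`.
4 states suffice.
        a   b   c  
>  s0   s0  s1  s0 
   s1   s0  s2  s0 
   s2   s3  s2  s0 
 * s3   s0  s1  s0 
(> = start, * = accepting)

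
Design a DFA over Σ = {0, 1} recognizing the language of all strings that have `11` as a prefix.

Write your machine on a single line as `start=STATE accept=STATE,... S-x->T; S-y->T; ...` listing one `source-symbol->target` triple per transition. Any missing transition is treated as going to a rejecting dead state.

start=s0; accept=s2; s0-0->s3; s0-1->s1; s1-0->s3; s1-1->s2; s2-0->s2; s2-1->s2; s3-0->s3; s3-1->s3

Walk along `11` while the input agrees: from s0 take `1` to s1, and so on. Any deviation drops to the rejecting sink s3. Once s2 is reached the prefix is confirmed and every continuation is accepted.
With 4 states:
        0   1  
>  s0   s3  s1 
   s1   s3  s2 
 * s2   s2  s2 
   s3   s3  s3 
(> = start, * = accepting)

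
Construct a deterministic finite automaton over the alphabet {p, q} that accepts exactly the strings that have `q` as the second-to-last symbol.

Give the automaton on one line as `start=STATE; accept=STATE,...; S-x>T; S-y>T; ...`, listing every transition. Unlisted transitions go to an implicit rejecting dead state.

start=A; accept=F,G; A-p>B; A-q>C; B-p>D; B-q>E; C-p>F; C-q>G; D-p>D; D-q>E; E-p>F; E-q>G; F-p>D; F-q>E; G-p>F; G-q>G

Because acceptance depends on a position counted from the end, the machine has to buffer the most recent 2 symbols. Make each state the string of the last up-to-2 symbols read; on input `x` shift the window left and append `x`. Accept when the buffered window has length 2 and begins with `q`.
7 states suffice.
       p  q 
>  A   B  C 
   B   D  E 
   C   F  G 
   D   D  E 
   E   F  G 
 * F   D  E 
 * G   F  G 
(> = start, * = accepting)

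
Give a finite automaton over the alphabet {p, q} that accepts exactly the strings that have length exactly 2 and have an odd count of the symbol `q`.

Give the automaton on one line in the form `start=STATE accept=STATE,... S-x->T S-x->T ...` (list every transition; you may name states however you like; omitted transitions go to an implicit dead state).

start=S0 accept=S4 S0-p->S1 S0-q->S2 S1-p->S3 S1-q->S4 S2-p->S4 S2-q->S3 S3-p->S3 S3-q->S3 S4-p->S3 S4-q->S3

Handle the two conditions separately and then intersect. One (4 states) tracks the input length, saturating at 3; the other (2 states) tracks the count of `q`s modulo 2. Each combined state is a pair, one component from each; accept when both components accept. Equivalent product states are then merged.
5 states suffice.
        p   q  
>  S0   S1  S2 
   S1   S3  S4 
   S2   S4  S3 
   S3   S3  S3 
 * S4   S3  S3 
(> = start, * = accepting)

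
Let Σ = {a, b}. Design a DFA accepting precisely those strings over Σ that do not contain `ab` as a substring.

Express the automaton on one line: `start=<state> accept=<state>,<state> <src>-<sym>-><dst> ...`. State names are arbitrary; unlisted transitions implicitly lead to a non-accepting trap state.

This is the complement of 'contains `ab`'. Use the same substring-matching states — s0 through s2 holding how much of `ab` has just been matched — but flip the accepting set: everything except the trap s2 accepts.
A 3-state machine:
        a   b  
>* s0   s1  s0 
 * s1   s1  s2 
   s2   s2  s2 
(> = start, * = accepting)

start=s0 accept=s0,s1 s0-a->s1 s0-b->s0 s1-a->s1 s1-b->s2 s2-a->s2 s2-b->s2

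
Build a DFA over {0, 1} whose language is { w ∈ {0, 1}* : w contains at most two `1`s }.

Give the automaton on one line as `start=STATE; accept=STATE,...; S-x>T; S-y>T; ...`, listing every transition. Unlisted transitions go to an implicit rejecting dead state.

start=q0; accept=q0,q1,q2; q0-0>q0; q0-1>q1; q1-0>q1; q1-1>q2; q2-0>q2; q2-1>q3; q3-0>q3; q3-1>q3

Only the number of `1`s matters, and only up to 3. Make a chain q0 → q1 → q2 → q3 advanced by each `1` (with q3 absorbing); every other symbol self-loops. The accepting set is {q0, q1, q2}.
A 4-state machine:
        0   1  
>* q0   q0  q1 
 * q1   q1  q2 
 * q2   q2  q3 
   q3   q3  q3 
(> = start, * = accepting)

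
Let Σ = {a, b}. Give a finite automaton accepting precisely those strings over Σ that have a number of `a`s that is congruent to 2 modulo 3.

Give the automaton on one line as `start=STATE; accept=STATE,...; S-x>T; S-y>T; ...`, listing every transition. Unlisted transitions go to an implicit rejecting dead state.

The only thing that matters is how many `a`s have appeared, reduced mod 3. Use one state per residue: S0 for 0, …, S2 for 2. Reading `a` moves to the next residue; anything else stays put. S2 is accepting.
With 3 states:
        a   b  
>  S0   S1  S0 
   S1   S2  S1 
 * S2   S0  S2 
(> = start, * = accepting)

start=S0; accept=S2; S0-a>S1; S0-b>S0; S1-a>S2; S1-b>S1; S2-a>S0; S2-b>S2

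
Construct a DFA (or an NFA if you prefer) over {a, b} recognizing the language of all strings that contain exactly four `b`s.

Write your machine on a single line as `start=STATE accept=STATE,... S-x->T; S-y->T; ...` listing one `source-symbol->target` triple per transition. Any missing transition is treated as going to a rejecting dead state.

start=q0; accept=q4; q0-a->q0; q0-b->q1; q1-a->q1; q1-b->q2; q2-a->q2; q2-b->q3; q3-a->q3; q3-b->q4; q4-a->q4; q4-b->q5; q5-a->q5; q5-b->q5

Only the number of `b`s matters, and only up to 5. Make a chain q0 → q1 → q2 → q3 → q4 → q5 advanced by each `b` (with q5 absorbing); every other symbol self-loops. The accepting set is {q4}.
A 6-state machine:
        a   b  
>  q0   q0  q1 
   q1   q1  q2 
   q2   q2  q3 
   q3   q3  q4 
 * q4   q4  q5 
   q5   q5  q5 
(> = start, * = accepting)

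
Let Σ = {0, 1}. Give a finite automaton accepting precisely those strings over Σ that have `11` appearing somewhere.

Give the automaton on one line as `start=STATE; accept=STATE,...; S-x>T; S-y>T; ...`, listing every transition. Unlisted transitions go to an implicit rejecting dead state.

start=q0; accept=q2; q0-0>q0; q0-1>q1; q1-0>q0; q1-1>q2; q2-0>q2; q2-1>q2

Track how much of `11` has been matched so far: state q0 is no progress, q2 is the absorbing accept state reached once `11` has occurred. Intermediate states record partial matches; on a mismatch, fall back to the longest reusable overlap.
With 3 states:
        0   1  
>  q0   q0  q1 
   q1   q0  q2 
 * q2   q2  q2 
(> = start, * = accepting)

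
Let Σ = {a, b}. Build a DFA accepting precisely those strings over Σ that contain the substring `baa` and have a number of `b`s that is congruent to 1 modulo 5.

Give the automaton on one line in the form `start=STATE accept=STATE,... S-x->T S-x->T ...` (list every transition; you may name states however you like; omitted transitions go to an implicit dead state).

Handle the two conditions separately and then intersect. The first has 4 states tracking whether and how much of `baa` has been seen; the second has 5 states tracking the count of `b`s modulo 5. A product state is a pair (one from each), accepting exactly when both do.
With 16 states:
          a    b  
>  S0     S0   S1 
   S1     S2   S3 
   S2     S4   S3 
   S3     S5   S6 
 * S4     S4   S7 
   S5     S7   S6 
   S6     S8   S9 
   S7     S7  S10 
   S8    S10   S9 
   S9    S11  S12 
   S10   S10  S13 
   S11   S13  S12 
   S12   S14   S1 
   S13   S13  S15 
   S14   S15   S1 
   S15   S15   S4 
(> = start, * = accepting)

start=S0 accept=S4 S0-a->S0 S0-b->S1 S1-a->S2 S1-b->S3 S2-a->S4 S2-b->S3 S3-a->S5 S3-b->S6 S4-a->S4 S4-b->S7 S5-a->S7 S5-b->S6 S6-a->S8 S6-b->S9 S7-a->S7 S7-b->S10 S8-a->S10 S8-b->S9 S9-a->S11 S9-b->S12 S10-a->S10 S10-b->S13 S11-a->S13 S11-b->S12 S12-a->S14 S12-b->S1 S13-a->S13 S13-b->S15 S14-a->S15 S14-b->S1 S15-a->S15 S15-b->S4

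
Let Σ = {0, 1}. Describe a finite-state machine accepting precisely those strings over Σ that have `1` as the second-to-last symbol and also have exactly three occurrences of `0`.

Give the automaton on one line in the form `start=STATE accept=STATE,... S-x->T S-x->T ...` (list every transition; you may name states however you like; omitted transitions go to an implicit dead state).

Build one automaton per condition and run them in lockstep. The first has 7 states tracking the last 2 symbols read; the second has 5 states tracking the count of `0`s, saturating at 4. A product state is a pair (one from each), accepting exactly when both do. Minimizing collapses redundant product states.
9 states suffice.
       0  1 
>  A   B  A 
   B   C  B 
   C   D  E 
   D   F  G 
   E   H  E 
   F   F  F 
   G   F  I 
 * H   F  G 
 * I   F  I 
(> = start, * = accepting)

start=A accept=H,I A-0->B A-1->A B-0->C B-1->B C-0->D C-1->E D-0->F D-1->G E-0->H E-1->E F-0->F F-1->F G-0->F G-1->I H-0->F H-1->G I-0->F I-1->I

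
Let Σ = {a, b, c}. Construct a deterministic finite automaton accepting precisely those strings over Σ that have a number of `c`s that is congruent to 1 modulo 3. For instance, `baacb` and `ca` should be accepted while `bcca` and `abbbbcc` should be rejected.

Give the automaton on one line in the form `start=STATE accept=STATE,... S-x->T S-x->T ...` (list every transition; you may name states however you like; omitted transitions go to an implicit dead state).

Keep the running count of `c`s modulo 3: each `c` advances along the cycle S0 → S1 → S2 → S0 while other symbols loop. Accept at S1.
With 3 states:
        a   b   c  
>  S0   S0  S0  S1 
 * S1   S1  S1  S2 
   S2   S2  S2  S0 
(> = start, * = accepting)

start=S0 accept=S1 S0-a->S0 S0-b->S0 S0-c->S1 S1-a->S1 S1-b->S1 S1-c->S2 S2-a->S2 S2-b->S2 S2-c->S0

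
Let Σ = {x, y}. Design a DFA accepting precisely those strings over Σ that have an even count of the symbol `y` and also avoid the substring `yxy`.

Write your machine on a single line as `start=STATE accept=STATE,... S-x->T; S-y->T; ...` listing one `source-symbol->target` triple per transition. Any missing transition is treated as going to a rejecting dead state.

start=q0; accept=q0,q3,q6; q0-x->q0; q0-y->q1; q1-x->q2; q1-y->q3; q2-x->q4; q2-y->q5; q3-x->q6; q3-y->q1; q4-x->q4; q4-y->q3; q5-x->q5; q5-y->q7; q6-x->q0; q6-y->q7; q7-x->q7; q7-y->q5

Build one automaton per condition and run them in lockstep. The first has 2 states tracking the count of `y`s modulo 2; the second has 4 states tracking partial matches of the forbidden pattern `yxy`. A product state is a pair (one from each), accepting exactly when both do.
8 states suffice.
        x   y  
>* q0   q0  q1 
   q1   q2  q3 
   q2   q4  q5 
 * q3   q6  q1 
   q4   q4  q3 
   q5   q5  q7 
 * q6   q0  q7 
   q7   q7  q5 
(> = start, * = accepting)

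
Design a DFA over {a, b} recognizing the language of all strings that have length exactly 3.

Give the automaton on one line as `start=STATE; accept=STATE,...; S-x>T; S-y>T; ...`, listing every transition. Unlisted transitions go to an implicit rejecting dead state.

We only need to distinguish lengths 0, 1, …, 3, and '>3'. Chain q0 → q1 → q2 → q3 → q4 on every symbol, with q4 looping. Accepting states: {q3}.
A 5-state machine:
        a   b  
>  q0   q1  q1 
   q1   q2  q2 
   q2   q3  q3 
 * q3   q4  q4 
   q4   q4  q4 
(> = start, * = accepting)

start=q0; accept=q3; q0-a>q1; q0-b>q1; q1-a>q2; q1-b>q2; q2-a>q3; q2-b>q3; q3-a>q4; q3-b>q4; q4-a>q4; q4-b>q4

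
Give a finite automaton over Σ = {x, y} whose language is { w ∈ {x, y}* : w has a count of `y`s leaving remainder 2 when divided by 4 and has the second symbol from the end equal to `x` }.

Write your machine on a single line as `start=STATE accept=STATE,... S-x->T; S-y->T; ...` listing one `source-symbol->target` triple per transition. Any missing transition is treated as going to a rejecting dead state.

start=q0; accept=q4,q7; q0-x->q0; q0-y->q1; q1-x->q2; q1-y->q3; q2-x->q2; q2-y->q4; q3-x->q5; q3-y->q6; q4-x->q5; q4-y->q6; q5-x->q7; q5-y->q6; q6-x->q6; q6-y->q0; q7-x->q7; q7-y->q6

Handle the two conditions separately and then intersect. The first has 4 states tracking the count of `y`s modulo 4; the second has 7 states tracking the last 2 symbols read. A product state is a pair (one from each), accepting exactly when both do. Equivalent product states are then merged.
An 8-state machine:
        x   y  
>  q0   q0  q1 
   q1   q2  q3 
   q2   q2  q4 
   q3   q5  q6 
 * q4   q5  q6 
   q5   q7  q6 
   q6   q6  q0 
 * q7   q7  q6 
(> = start, * = accepting)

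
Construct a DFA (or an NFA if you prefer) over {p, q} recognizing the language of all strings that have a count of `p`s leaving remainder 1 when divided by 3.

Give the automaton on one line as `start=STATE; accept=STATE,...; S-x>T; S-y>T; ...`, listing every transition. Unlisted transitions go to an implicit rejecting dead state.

start=A; accept=B; A-p>B; A-q>A; B-p>C; B-q>B; C-p>A; C-q>C

Keep the running count of `p`s modulo 3: each `p` advances along the cycle A → B → C → A while other symbols loop. Accept at B.
A 3-state machine:
       p  q 
>  A   B  A 
 * B   C  B 
   C   A  C 
(> = start, * = accepting)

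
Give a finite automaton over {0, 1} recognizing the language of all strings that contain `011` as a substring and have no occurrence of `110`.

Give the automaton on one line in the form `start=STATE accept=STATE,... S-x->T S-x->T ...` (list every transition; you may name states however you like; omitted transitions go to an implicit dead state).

Build one automaton per condition and run them in lockstep. The first has 4 states tracking whether and how much of `011` has been seen; the second has 4 states tracking partial matches of the forbidden pattern `110`. A product state is a pair (one from each), accepting exactly when both do. Minimizing collapses redundant product states.
A 6-state machine:
        0   1  
>  s0   s1  s2 
   s1   s1  s3 
   s2   s1  s4 
   s3   s1  s5 
   s4   s4  s4 
 * s5   s4  s5 
(> = start, * = accepting)

start=s0 accept=s5 s0-0->s1 s0-1->s2 s1-0->s1 s1-1->s3 s2-0->s1 s2-1->s4 s3-0->s1 s3-1->s5 s4-0->s4 s4-1->s4 s5-0->s4 s5-1->s5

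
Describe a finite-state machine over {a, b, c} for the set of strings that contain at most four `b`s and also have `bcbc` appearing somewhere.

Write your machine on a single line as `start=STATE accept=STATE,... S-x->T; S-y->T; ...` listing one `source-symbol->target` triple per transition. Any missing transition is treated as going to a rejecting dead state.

Handle the two conditions separately and then intersect. One (6 states) tracks the count of `b`s, saturating at 5; the other (5 states) tracks whether and how much of `bcbc` has been seen. Each combined state is a pair, one component from each; accept when both components accept.
24 states suffice.
          a    b    c  
>  s0     s0   s1   s0 
   s1     s2   s3   s4 
   s2     s2   s3   s2 
   s3     s5   s6   s7 
   s4     s2   s8   s2 
   s5     s5   s6   s5 
   s6     s9  s10  s11 
   s7     s5  s12   s5 
   s8     s5   s6  s13 
   s9     s9  s10   s9 
   s10   s14  s15  s16 
   s11    s9  s17   s9 
   s12    s9  s10  s18 
 * s13   s13  s18  s13 
   s14   s14  s15  s14 
   s15   s19  s15  s20 
   s16   s14  s21  s14 
   s17   s14  s15  s22 
 * s18   s18  s22  s18 
   s19   s19  s15  s19 
   s20   s19  s21  s19 
   s21   s19  s15  s23 
 * s22   s22  s23  s22 
   s23   s23  s23  s23 
(> = start, * = accepting)

start=s0; accept=s13,s18,s22; s0-a->s0; s0-b->s1; s0-c->s0; s1-a->s2; s1-b->s3; s1-c->s4; s2-a->s2; s2-b->s3; s2-c->s2; s3-a->s5; s3-b->s6; s3-c->s7; s4-a->s2; s4-b->s8; s4-c->s2; s5-a->s5; s5-b->s6; s5-c->s5; s6-a->s9; s6-b->s10; s6-c->s11; s7-a->s5; s7-b->s12; s7-c->s5; s8-a->s5; s8-b->s6; s8-c->s13; s9-a->s9; s9-b->s10; s9-c->s9; s10-a->s14; s10-b->s15; s10-c->s16; s11-a->s9; s11-b->s17; s11-c->s9; s12-a->s9; s12-b->s10; s12-c->s18; s13-a->s13; s13-b->s18; s13-c->s13; s14-a->s14; s14-b->s15; s14-c->s14; s15-a->s19; s15-b->s15; s15-c->s20; s16-a->s14; s16-b->s21; s16-c->s14; s17-a->s14; s17-b->s15; s17-c->s22; s18-a->s18; s18-b->s22; s18-c->s18; s19-a->s19; s19-b->s15; s19-c->s19; s20-a->s19; s20-b->s21; s20-c->s19; s21-a->s19; s21-b->s15; s21-c->s23; s22-a->s22; s22-b->s23; s22-c->s22; s23-a->s23; s23-b->s23; s23-c->s23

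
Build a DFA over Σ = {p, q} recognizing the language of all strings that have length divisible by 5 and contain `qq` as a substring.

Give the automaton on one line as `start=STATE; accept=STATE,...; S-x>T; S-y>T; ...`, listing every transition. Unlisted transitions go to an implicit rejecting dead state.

Run two small machines in parallel and take their product. The first has 5 states tracking the input length modulo 5; the second has 3 states tracking whether and how much of `qq` has been seen. A product state is a pair (one from each), accepting exactly when both do.
With 15 states:
       p  q 
>  A   B  C 
   B   D  E 
   C   D  F 
   D   G  H 
   E   G  I 
   F   I  I 
   G   J  K 
   H   J  L 
   I   L  L 
   J   A  M 
   K   A  N 
   L   N  N 
   M   B  O 
 * N   O  O 
   O   F  F 
(> = start, * = accepting)

start=A; accept=N; A-p>B; A-q>C; B-p>D; B-q>E; C-p>D; C-q>F; D-p>G; D-q>H; E-p>G; E-q>I; F-p>I; F-q>I; G-p>J; G-q>K; H-p>J; H-q>L; I-p>L; I-q>L; J-p>A; J-q>M; K-p>A; K-q>N; L-p>N; L-q>N; M-p>B; M-q>O; N-p>O; N-q>O; O-p>F; O-q>F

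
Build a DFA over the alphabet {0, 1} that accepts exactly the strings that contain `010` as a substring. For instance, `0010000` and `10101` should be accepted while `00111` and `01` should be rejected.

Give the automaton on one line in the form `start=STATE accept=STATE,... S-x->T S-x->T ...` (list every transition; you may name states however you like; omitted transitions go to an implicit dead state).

States q0..q2 record the length of the longest prefix of `010` that matches the current input suffix. Reaching q3 means `010` has been seen, and we stay there forever. Accept from q3.
        0   1  
>  q0   q1  q0 
   q1   q1  q2 
   q2   q3  q0 
 * q3   q3  q3 
(> = start, * = accepting)

start=q0 accept=q3 q0-0->q1 q0-1->q0 q1-0->q1 q1-1->q2 q2-0->q3 q2-1->q0 q3-0->q3 q3-1->q3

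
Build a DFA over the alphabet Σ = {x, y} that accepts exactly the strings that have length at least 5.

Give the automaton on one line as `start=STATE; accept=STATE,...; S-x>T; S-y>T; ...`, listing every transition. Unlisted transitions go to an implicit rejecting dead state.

Count input length up to 6: every symbol moves from q0 toward q6, which means 'more than 5' and absorbs. Accept from {q5, q6}.
A 7-state machine:
        x   y  
>  q0   q1  q1 
   q1   q2  q2 
   q2   q3  q3 
   q3   q4  q4 
   q4   q5  q5 
 * q5   q6  q6 
 * q6   q6  q6 
(> = start, * = accepting)

start=q0; accept=q5,q6; q0-x>q1; q0-y>q1; q1-x>q2; q1-y>q2; q2-x>q3; q2-y>q3; q3-x>q4; q3-y>q4; q4-x>q5; q4-y>q5; q5-x>q6; q5-y>q6; q6-x>q6; q6-y>q6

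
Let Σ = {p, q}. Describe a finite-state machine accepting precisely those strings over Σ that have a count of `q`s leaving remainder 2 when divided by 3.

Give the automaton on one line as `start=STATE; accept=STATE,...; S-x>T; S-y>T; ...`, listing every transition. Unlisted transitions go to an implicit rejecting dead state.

start=s0; accept=s2; s0-p>s0; s0-q>s1; s1-p>s1; s1-q>s2; s2-p>s2; s2-q>s0

Keep the running count of `q`s modulo 3: each `q` advances along the cycle s0 → s1 → s2 → s0 while other symbols loop. Accept at s2.
A 3-state machine:
        p   q  
>  s0   s0  s1 
   s1   s1  s2 
 * s2   s2  s0 
(> = start, * = accepting)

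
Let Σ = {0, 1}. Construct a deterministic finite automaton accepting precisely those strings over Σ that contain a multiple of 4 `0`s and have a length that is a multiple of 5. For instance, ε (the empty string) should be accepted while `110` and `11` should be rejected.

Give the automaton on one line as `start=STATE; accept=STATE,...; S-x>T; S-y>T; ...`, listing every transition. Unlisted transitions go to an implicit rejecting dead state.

start=q0; accept=q0; q0-0>q1; q0-1>q2; q1-0>q3; q1-1>q4; q2-0>q4; q2-1>q5; q3-0>q6; q3-1>q7; q4-0>q7; q4-1>q8; q5-0>q8; q5-1>q9; q6-0>q10; q6-1>q11; q7-0>q11; q7-1>q12; q8-0>q12; q8-1>q13; q9-0>q13; q9-1>q10; q10-0>q14; q10-1>q0; q11-0>q0; q11-1>q15; q12-0>q15; q12-1>q16; q13-0>q16; q13-1>q14; q14-0>q17; q14-1>q1; q15-0>q2; q15-1>q18; q16-0>q18; q16-1>q17; q17-0>q19; q17-1>q3; q18-0>q5; q18-1>q19; q19-0>q9; q19-1>q6

Build one automaton per condition and run them in lockstep. The first has 4 states tracking the count of `0`s modulo 4; the second has 5 states tracking the input length modulo 5. A product state is a pair (one from each), accepting exactly when both do.
With 20 states:
          0    1  
>* q0     q1   q2 
   q1     q3   q4 
   q2     q4   q5 
   q3     q6   q7 
   q4     q7   q8 
   q5     q8   q9 
   q6    q10  q11 
   q7    q11  q12 
   q8    q12  q13 
   q9    q13  q10 
   q10   q14   q0 
   q11    q0  q15 
   q12   q15  q16 
   q13   q16  q14 
   q14   q17   q1 
   q15    q2  q18 
   q16   q18  q17 
   q17   q19   q3 
   q18    q5  q19 
   q19    q9   q6 
(> = start, * = accepting)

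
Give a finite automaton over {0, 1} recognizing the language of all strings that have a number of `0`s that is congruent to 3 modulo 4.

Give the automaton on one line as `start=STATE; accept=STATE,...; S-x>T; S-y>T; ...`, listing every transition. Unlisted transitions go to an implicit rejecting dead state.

start=s0; accept=s3; s0-0>s1; s0-1>s0; s1-0>s2; s1-1>s1; s2-0>s3; s2-1>s2; s3-0>s0; s3-1>s3

The only thing that matters is how many `0`s have appeared, reduced mod 4. Use one state per residue: s0 for 0, …, s3 for 3. Reading `0` moves to the next residue; anything else stays put. s3 is accepting.
With 4 states:
        0   1  
>  s0   s1  s0 
   s1   s2  s1 
   s2   s3  s2 
 * s3   s0  s3 
(> = start, * = accepting)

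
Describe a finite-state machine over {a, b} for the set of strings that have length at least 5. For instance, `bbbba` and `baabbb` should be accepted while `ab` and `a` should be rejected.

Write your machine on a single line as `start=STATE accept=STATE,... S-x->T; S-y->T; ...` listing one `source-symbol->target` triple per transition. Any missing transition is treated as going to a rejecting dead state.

We only need to distinguish lengths 0, 1, …, 5, and '>5'. Chain S0 → S1 → S2 → S3 → S4 → S5 → S6 on every symbol, with S6 looping. Accepting states: {S5, S6}.
        a   b  
>  S0   S1  S1 
   S1   S2  S2 
   S2   S3  S3 
   S3   S4  S4 
   S4   S5  S5 
 * S5   S6  S6 
 * S6   S6  S6 
(> = start, * = accepting)

start=S0; accept=S5,S6; S0-a->S1; S0-b->S1; S1-a->S2; S1-b->S2; S2-a->S3; S2-b->S3; S3-a->S4; S3-b->S4; S4-a->S5; S4-b->S5; S5-a->S6; S5-b->S6; S6-a->S6; S6-b->S6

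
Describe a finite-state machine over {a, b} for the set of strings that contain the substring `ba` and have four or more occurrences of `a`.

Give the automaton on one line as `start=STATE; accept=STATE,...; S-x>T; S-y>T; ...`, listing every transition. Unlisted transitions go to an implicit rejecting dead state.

start=q0; accept=q8; q0-a>q1; q0-b>q2; q1-a>q3; q1-b>q4; q2-a>q4; q2-b>q2; q3-a>q5; q3-b>q6; q4-a>q6; q4-b>q4; q5-a>q5; q5-b>q7; q6-a>q7; q6-b>q6; q7-a>q8; q7-b>q7; q8-a>q8; q8-b>q8

Handle the two conditions separately and then intersect. The first has 3 states tracking whether and how much of `ba` has been seen; the second has 6 states tracking the count of `a`s, saturating at 5. A product state is a pair (one from each), accepting exactly when both do. After merging equivalent states the machine shrinks.
With 9 states:
        a   b  
>  q0   q1  q2 
   q1   q3  q4 
   q2   q4  q2 
   q3   q5  q6 
   q4   q6  q4 
   q5   q5  q7 
   q6   q7  q6 
   q7   q8  q7 
 * q8   q8  q8 
(> = start, * = accepting)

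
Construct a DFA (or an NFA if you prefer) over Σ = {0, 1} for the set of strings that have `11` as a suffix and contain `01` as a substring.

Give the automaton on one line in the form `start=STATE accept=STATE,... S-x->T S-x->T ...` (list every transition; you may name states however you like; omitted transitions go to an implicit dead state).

Handle the two conditions separately and then intersect. The first has 3 states tracking how much of the suffix `11` has currently been matched; the second has 3 states tracking whether and how much of `01` has been seen. A product state is a pair (one from each), accepting exactly when both do.
A 7-state machine:
        0   1  
>  q0   q1  q2 
   q1   q1  q3 
   q2   q1  q4 
   q3   q5  q6 
   q4   q1  q4 
   q5   q5  q3 
 * q6   q5  q6 
(> = start, * = accepting)

start=q0 accept=q6 q0-0->q1 q0-1->q2 q1-0->q1 q1-1->q3 q2-0->q1 q2-1->q4 q3-0->q5 q3-1->q6 q4-0->q1 q4-1->q4 q5-0->q5 q5-1->q3 q6-0->q5 q6-1->q6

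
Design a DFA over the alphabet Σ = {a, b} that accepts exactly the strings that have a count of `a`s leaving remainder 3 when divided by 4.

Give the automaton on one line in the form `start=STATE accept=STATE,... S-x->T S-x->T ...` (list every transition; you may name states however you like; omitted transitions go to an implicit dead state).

start=s0 accept=s3 s0-a->s1 s0-b->s0 s1-a->s2 s1-b->s1 s2-a->s3 s2-b->s2 s3-a->s0 s3-b->s3

Keep the running count of `a`s modulo 4: each `a` advances along the cycle s0 → s1 → s2 → s3 → s0 while other symbols loop. Accept at s3.
4 states suffice.
        a   b  
>  s0   s1  s0 
   s1   s2  s1 
   s2   s3  s2 
 * s3   s0  s3 
(> = start, * = accepting)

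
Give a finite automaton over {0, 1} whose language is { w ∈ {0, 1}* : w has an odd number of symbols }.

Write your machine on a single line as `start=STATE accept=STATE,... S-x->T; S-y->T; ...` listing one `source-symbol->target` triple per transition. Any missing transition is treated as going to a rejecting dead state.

Count input length modulo 2: every symbol advances one step around the cycle s0 → s1 → s0. Accept at s1.
2 states suffice.
        0   1  
>  s0   s1  s1 
 * s1   s0  s0 
(> = start, * = accepting)

start=s0; accept=s1; s0-0->s1; s0-1->s1; s1-0->s0; s1-1->s0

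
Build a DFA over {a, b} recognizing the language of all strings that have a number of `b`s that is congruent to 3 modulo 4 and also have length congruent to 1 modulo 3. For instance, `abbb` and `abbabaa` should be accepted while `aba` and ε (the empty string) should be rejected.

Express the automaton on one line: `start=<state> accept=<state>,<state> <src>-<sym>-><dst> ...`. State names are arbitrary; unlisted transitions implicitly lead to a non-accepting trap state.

Build one automaton per condition and run them in lockstep. The first has 4 states tracking the count of `b`s modulo 4; the second has 3 states tracking the input length modulo 3. A product state is a pair (one from each), accepting exactly when both do.
A 12-state machine:
          a    b  
>  q0     q1   q2 
   q1     q3   q4 
   q2     q4   q5 
   q3     q0   q6 
   q4     q6   q7 
   q5     q7   q8 
   q6     q2   q9 
   q7     q9  q10 
   q8    q10   q1 
   q9     q5  q11 
 * q10   q11   q3 
   q11    q8   q0 
(> = start, * = accepting)

start=q0 accept=q10 q0-a->q1 q0-b->q2 q1-a->q3 q1-b->q4 q2-a->q4 q2-b->q5 q3-a->q0 q3-b->q6 q4-a->q6 q4-b->q7 q5-a->q7 q5-b->q8 q6-a->q2 q6-b->q9 q7-a->q9 q7-b->q10 q8-a->q10 q8-b->q1 q9-a->q5 q9-b->q11 q10-a->q11 q10-b->q3 q11-a->q8 q11-b->q0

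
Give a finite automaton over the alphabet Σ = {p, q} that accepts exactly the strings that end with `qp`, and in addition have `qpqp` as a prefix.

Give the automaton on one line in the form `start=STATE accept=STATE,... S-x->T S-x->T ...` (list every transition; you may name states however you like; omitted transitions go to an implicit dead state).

start=s0 accept=s5 s0-p->s1 s0-q->s2 s1-p->s1 s1-q->s1 s2-p->s3 s2-q->s1 s3-p->s1 s3-q->s4 s4-p->s5 s4-q->s1 s5-p->s6 s5-q->s7 s6-p->s6 s6-q->s7 s7-p->s5 s7-q->s7

Run two small machines in parallel and take their product. The first has 3 states tracking how much of the suffix `qp` has currently been matched; the second has 6 states tracking whether the input so far still matches the prefix `qpqp`. A product state is a pair (one from each), accepting exactly when both do. Equivalent product states are then merged.
With 8 states:
        p   q  
>  s0   s1  s2 
   s1   s1  s1 
   s2   s3  s1 
   s3   s1  s4 
   s4   s5  s1 
 * s5   s6  s7 
   s6   s6  s7 
   s7   s5  s7 
(> = start, * = accepting)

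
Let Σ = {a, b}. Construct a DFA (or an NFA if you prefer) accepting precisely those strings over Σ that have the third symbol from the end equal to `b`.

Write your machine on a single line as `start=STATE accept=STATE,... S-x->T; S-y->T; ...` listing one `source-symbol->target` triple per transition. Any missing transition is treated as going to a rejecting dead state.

Because acceptance depends on a position counted from the end, the machine has to buffer the most recent 3 symbols. Make each state the string of the last up-to-3 symbols read; on input `x` shift the window left and append `x`. Accept when the buffered window has length 3 and begins with `b`.
15 states suffice.
          a    b  
>  q0     q1   q2 
   q1     q3   q4 
   q2     q5   q6 
   q3     q7   q8 
   q4     q9  q10 
   q5    q11  q12 
   q6    q13  q14 
   q7     q7   q8 
   q8     q9  q10 
   q9    q11  q12 
   q10   q13  q14 
 * q11    q7   q8 
 * q12    q9  q10 
 * q13   q11  q12 
 * q14   q13  q14 
(> = start, * = accepting)

start=q0; accept=q11,q12,q13,q14; q0-a->q1; q0-b->q2; q1-a->q3; q1-b->q4; q2-a->q5; q2-b->q6; q3-a->q7; q3-b->q8; q4-a->q9; q4-b->q10; q5-a->q11; q5-b->q12; q6-a->q13; q6-b->q14; q7-a->q7; q7-b->q8; q8-a->q9; q8-b->q10; q9-a->q11; q9-b->q12; q10-a->q13; q10-b->q14; q11-a->q7; q11-b->q8; q12-a->q9; q12-b->q10; q13-a->q11; q13-b->q12; q14-a->q13; q14-b->q14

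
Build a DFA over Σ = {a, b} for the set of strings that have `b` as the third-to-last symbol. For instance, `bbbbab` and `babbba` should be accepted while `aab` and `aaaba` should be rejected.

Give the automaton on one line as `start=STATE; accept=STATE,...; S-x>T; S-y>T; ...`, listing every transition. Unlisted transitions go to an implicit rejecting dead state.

start=S0; accept=S11,S12,S13,S14; S0-a>S1; S0-b>S2; S1-a>S3; S1-b>S4; S2-a>S5; S2-b>S6; S3-a>S7; S3-b>S8; S4-a>S9; S4-b>S10; S5-a>S11; S5-b>S12; S6-a>S13; S6-b>S14; S7-a>S7; S7-b>S8; S8-a>S9; S8-b>S10; S9-a>S11; S9-b>S12; S10-a>S13; S10-b>S14; S11-a>S7; S11-b>S8; S12-a>S9; S12-b>S10; S13-a>S11; S13-b>S12; S14-a>S13; S14-b>S14

A DFA must remember the last 3 symbols (since which symbol is third-to-last isn't known until the input ends). Use one state per possible window of the last ≤3 symbols; accept from those whose window starts with `b`.
15 states suffice.
          a    b  
>  S0     S1   S2 
   S1     S3   S4 
   S2     S5   S6 
   S3     S7   S8 
   S4     S9  S10 
   S5    S11  S12 
   S6    S13  S14 
   S7     S7   S8 
   S8     S9  S10 
   S9    S11  S12 
   S10   S13  S14 
 * S11    S7   S8 
 * S12    S9  S10 
 * S13   S11  S12 
 * S14   S13  S14 
(> = start, * = accepting)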